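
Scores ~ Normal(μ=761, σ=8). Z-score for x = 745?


z = (x - μ)/σ = (745 - 761)/8 = -2.0

z = -2.0


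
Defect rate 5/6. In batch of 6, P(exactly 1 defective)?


Binomial: P(X=1) = C(6,1)×p^1×(1-p)^5
= 6 × 5/6 × 1/7776 = 5/7776

P(X=1) = 5/7776 ≈ 0.06%


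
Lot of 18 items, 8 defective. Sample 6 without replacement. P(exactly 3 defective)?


Hypergeometric: C(8,3)×C(10,3)/C(18,6)
= 56×120/18564 = 80/221

P(X=3) = 80/221 ≈ 36.20%


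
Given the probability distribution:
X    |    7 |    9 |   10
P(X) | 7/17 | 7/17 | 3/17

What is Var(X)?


E[X] = 142/17
E[X²] = 1210/17
Var(X) = E[X²] - (E[X])² = 1210/17 - 20164/289 = 406/289

Var(X) = 406/289 ≈ 1.4048


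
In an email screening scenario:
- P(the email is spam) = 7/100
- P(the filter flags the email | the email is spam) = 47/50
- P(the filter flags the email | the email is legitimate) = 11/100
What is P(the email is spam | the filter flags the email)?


Using Bayes' theorem:
P(A|B) = P(B|A)·P(A) / P(B)

P(the filter flags the email) = 47/50 × 7/100 + 11/100 × 93/100
= 329/5000 + 1023/10000 = 1681/10000

P(the email is spam|the filter flags the email) = (329/5000) / (1681/10000) = 658/1681

P(the email is spam|the filter flags the email) = 658/1681 ≈ 39.14%


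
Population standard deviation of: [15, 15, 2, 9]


Mean = 41/4
  (15-41/4)²=361/16
  (15-41/4)²=361/16
  (2-41/4)²=1089/16
  (9-41/4)²=25/16
Σ(x-μ)² = 459/4
σ² = (459/4)/4 = 459/16

σ = √(459/16) ≈ 5.3561


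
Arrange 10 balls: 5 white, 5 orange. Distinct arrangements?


10!/(5!×5!) = 252

252


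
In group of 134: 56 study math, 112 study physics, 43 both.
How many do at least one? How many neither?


|A∪B| = 56+112-43 = 125
Neither = 134-125 = 9

At least one: 125; Neither: 9


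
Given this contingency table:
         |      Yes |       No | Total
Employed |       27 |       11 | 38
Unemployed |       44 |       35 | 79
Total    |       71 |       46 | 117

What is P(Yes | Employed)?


P(Yes | Employed) = 27/(27+11) = 27/38

P(Yes|Employed) = 27/38 ≈ 71.05%


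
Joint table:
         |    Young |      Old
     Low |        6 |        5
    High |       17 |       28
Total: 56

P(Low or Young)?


P(Low∨Young) = P(Low) + P(Young) - P(Low∧Young)
= (11 + 23 - 6)/56 = 28/56 = 1/2

P = 1/2 ≈ 50.00%


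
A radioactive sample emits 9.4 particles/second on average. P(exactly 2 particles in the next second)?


Poisson(λ=9.4): P(X=2) = e^(-λ)×λ^k/k!
= e^(-9.4) × 9.4^2 / 2!
≈ 8.272406556e-05 × 88.36 / 2 ≈ 0.003655

P(X=2) ≈ 0.003655 ≈ 0.37%


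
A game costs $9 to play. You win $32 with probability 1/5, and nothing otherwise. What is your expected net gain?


E[gain] = (32-9)×1/5 + (-9)×4/5
= 23/5 - 36/5 = -13/5

Expected net gain = $-13/5 ≈ $-2.60


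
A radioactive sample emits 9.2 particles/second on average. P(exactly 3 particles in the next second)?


Poisson(λ=9.2): P(X=3) = e^(-λ)×λ^k/k!
= e^(-9.2) × 9.2^3 / 3!
≈ 0.0001010394018 × 778.688 / 6 ≈ 0.013113

P(X=3) ≈ 0.013113 ≈ 1.31%


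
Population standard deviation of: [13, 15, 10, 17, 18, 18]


Mean = 91/6
  (13-91/6)²=169/36
  (15-91/6)²=1/36
  (10-91/6)²=961/36
  (17-91/6)²=121/36
  (18-91/6)²=289/36
  (18-91/6)²=289/36
Σ(x-μ)² = 305/6
σ² = (305/6)/6 = 305/36

σ = √(305/36) ≈ 2.9107


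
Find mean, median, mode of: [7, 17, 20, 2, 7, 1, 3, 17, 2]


Sorted: [1, 2, 2, 3, 7, 7, 17, 17, 20]
Mean = 76/9
Median = 7
Freq: {7: 2, 17: 2, 20: 1, 2: 2, 1: 1, 3: 1}
Mode: [2, 7, 17]

Mean=76/9, Median=7, Mode=[2, 7, 17]


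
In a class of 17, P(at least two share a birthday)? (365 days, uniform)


P(all different) = Π(365-i)/365 for i=0..16
= 0.684992
P(match) = 1 - 0.684992 = 0.315008

P ≈ 0.3150 ≈ 31.50%


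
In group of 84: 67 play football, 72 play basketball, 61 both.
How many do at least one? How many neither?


|A∪B| = 67+72-61 = 78
Neither = 84-78 = 6

At least one: 78; Neither: 6


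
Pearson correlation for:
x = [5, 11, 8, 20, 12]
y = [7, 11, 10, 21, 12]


n=5, Σx=56, Σy=61, Σxy=800, Σx²=754, Σy²=855
r = (5×800 - 56×61)/√((5×754 - 56²)(5×855 - 61²))
= 584/√(634×554) = 584/√351236 ≈ 584/592.6517 ≈ 0.9854

r ≈ 0.9854


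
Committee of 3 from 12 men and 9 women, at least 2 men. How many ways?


Count by #men:
  2M,1W: C(12,2)×C(9,1)=594
  3M,0W: C(12,3)×C(9,0)=220
Total = 814

814


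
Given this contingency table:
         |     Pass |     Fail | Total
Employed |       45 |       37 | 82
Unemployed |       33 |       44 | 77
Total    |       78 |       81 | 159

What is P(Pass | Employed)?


P(Pass | Employed) = 45/(45+37) = 45/82

P(Pass|Employed) = 45/82 ≈ 54.88%


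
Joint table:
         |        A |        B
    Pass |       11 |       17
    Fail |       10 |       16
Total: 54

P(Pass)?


P(Pass) = (11+17)/54 = 28/54 = 14/27

P(Pass) = 14/27 ≈ 51.85%


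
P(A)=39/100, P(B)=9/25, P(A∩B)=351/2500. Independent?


P(A)×P(B) = 351/2500
P(A∩B) = 351/2500
Equal ✓ → Independent

Yes, independent


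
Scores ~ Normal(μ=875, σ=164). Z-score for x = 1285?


z = (x - μ)/σ = (1285 - 875)/164 = 2.5

z = 2.5


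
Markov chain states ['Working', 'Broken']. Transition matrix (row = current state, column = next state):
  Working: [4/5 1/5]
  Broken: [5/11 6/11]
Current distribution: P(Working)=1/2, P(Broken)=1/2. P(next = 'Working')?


P(next=Working) = Σᵢ P(now=i)×P(i→Working)
= 1/2×4/5 + 1/2×5/11
= 2/5 + 5/22 = 69/110

P = 69/110 ≈ 0.6273


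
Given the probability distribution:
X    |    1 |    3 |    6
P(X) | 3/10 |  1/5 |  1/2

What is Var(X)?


E[X] = 39/10
E[X²] = 201/10
Var(X) = E[X²] - (E[X])² = 201/10 - 1521/100 = 489/100

Var(X) = 489/100 ≈ 4.8900


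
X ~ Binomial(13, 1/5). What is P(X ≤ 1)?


P(X ≤ 1) = Σ P(X=i) for i=0..1
P(X=0) = 67108864/1220703125
P(X=1) = 218103808/1220703125
Sum = 285212672/1220703125

P(X ≤ 1) = 285212672/1220703125 ≈ 23.36%


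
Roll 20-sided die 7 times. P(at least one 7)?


P(no 7)^7 = (19/20)^7 = 893871739/1280000000
P(≥1) = 1 - 893871739/1280000000 = 386128261/1280000000

P = 386128261/1280000000 ≈ 30.17%


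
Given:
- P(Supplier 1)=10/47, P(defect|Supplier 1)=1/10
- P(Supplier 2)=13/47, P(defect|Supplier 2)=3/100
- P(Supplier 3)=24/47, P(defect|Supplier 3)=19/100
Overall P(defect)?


P(B) = Σ P(B|Aᵢ)×P(Aᵢ)
  1/10×10/47 = 1/47
  3/100×13/47 = 39/4700
  19/100×24/47 = 114/1175
Sum = 119/940

P(defect) = 119/940 ≈ 12.66%


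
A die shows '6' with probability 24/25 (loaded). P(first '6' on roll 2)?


Geometric: P(X=2) = (1-p)^(k-1)×p = (1/25)^1×24/25 = 24/625

P(X=2) = 24/625 ≈ 3.84%


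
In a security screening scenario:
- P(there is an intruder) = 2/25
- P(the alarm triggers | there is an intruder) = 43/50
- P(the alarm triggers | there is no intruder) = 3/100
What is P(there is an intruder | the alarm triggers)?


Using Bayes' theorem:
P(A|B) = P(B|A)·P(A) / P(B)

P(the alarm triggers) = 43/50 × 2/25 + 3/100 × 23/25
= 43/625 + 69/2500 = 241/2500

P(there is an intruder|the alarm triggers) = (43/625) / (241/2500) = 172/241

P(there is an intruder|the alarm triggers) = 172/241 ≈ 71.37%


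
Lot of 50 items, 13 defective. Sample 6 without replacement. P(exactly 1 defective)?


Hypergeometric: C(13,1)×C(37,5)/C(50,6)
= 13×435897/15890700 = 269841/756700

P(X=1) = 269841/756700 ≈ 35.66%


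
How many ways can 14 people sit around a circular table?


Circular arrangements of 14 distinct objects: fix one position to break rotational symmetry.
(n-1)! = 13! = 6227020800

6227020800


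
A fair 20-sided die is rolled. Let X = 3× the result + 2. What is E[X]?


E[die] = (1+20)/2 = 21/2
E[X] = 3×21/2 + 2 = 67/2

E[X] = 67/2


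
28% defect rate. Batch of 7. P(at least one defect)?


P(all good) = (18/25)^7 = 612220032/6103515625
P(≥1 defect) = 5491295593/6103515625

P = 5491295593/6103515625 ≈ 89.97%


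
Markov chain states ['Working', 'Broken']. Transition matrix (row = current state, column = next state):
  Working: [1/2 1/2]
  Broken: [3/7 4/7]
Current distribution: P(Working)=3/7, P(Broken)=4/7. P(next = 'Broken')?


P(next=Broken) = Σᵢ P(now=i)×P(i→Broken)
= 3/7×1/2 + 4/7×4/7
= 3/14 + 16/49 = 53/98

P = 53/98 ≈ 0.5408


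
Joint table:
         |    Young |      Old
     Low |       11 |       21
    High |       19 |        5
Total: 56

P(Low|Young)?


P(Low|Young) = 11/(11+19) = 11/30

P = 11/30 ≈ 36.67%


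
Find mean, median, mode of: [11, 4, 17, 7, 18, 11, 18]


Sorted: [4, 7, 11, 11, 17, 18, 18]
Mean = 86/7
Median = 11
Freq: {11: 2, 4: 1, 17: 1, 7: 1, 18: 2}
Mode: [11, 18]

Mean=86/7, Median=11, Mode=[11, 18]


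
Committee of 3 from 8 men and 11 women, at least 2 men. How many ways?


Count by #men:
  2M,1W: C(8,2)×C(11,1)=308
  3M,0W: C(8,3)×C(11,0)=56
Total = 364

364


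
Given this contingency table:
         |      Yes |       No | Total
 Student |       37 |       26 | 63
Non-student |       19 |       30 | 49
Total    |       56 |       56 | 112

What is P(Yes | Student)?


P(Yes | Student) = 37/(37+26) = 37/63

P(Yes|Student) = 37/63 ≈ 58.73%


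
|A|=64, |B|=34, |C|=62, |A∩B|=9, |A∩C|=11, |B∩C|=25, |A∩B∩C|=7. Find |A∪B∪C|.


|A∪B∪C| = 64+34+62-9-11-25+7 = 122

|A∪B∪C| = 122


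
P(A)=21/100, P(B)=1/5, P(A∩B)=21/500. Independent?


P(A)×P(B) = 21/500
P(A∩B) = 21/500
Equal ✓ → Independent

Yes, independent


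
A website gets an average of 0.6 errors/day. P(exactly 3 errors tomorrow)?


Poisson(λ=0.6): P(X=3) = e^(-λ)×λ^k/k!
= e^(-0.6) × 0.6^3 / 3!
≈ 0.5488116361 × 0.216 / 6 ≈ 0.019757

P(X=3) ≈ 0.019757 ≈ 1.98%


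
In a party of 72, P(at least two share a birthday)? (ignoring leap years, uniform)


P(all different) = Π(365-i)/365 for i=0..71
= 0.000547
P(match) = 1 - 0.000547 = 0.999453

P ≈ 0.9995 ≈ 99.95%


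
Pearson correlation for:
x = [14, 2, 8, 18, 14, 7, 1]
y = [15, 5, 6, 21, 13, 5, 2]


n=7, Σx=64, Σy=67, Σxy=865, Σx²=834, Σy²=925
r = (7×865 - 64×67)/√((7×834 - 64²)(7×925 - 67²))
= 1767/√(1742×1986) = 1767/√3459612 ≈ 1767/1860.0032 ≈ 0.9500

r ≈ 0.9500


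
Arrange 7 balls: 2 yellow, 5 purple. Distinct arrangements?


7!/(2!×5!) = 21

21


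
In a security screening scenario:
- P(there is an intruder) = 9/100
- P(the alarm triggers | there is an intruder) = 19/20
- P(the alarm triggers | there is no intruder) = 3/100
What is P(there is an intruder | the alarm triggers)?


Using Bayes' theorem:
P(A|B) = P(B|A)·P(A) / P(B)

P(the alarm triggers) = 19/20 × 9/100 + 3/100 × 91/100
= 171/2000 + 273/10000 = 141/1250

P(there is an intruder|the alarm triggers) = (171/2000) / (141/1250) = 285/376

P(there is an intruder|the alarm triggers) = 285/376 ≈ 75.80%


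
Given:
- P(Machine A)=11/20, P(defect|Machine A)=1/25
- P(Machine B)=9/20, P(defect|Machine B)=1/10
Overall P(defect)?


P(B) = Σ P(B|Aᵢ)×P(Aᵢ)
  1/25×11/20 = 11/500
  1/10×9/20 = 9/200
Sum = 67/1000

P(defect) = 67/1000 ≈ 6.70%


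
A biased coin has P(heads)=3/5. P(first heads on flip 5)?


Geometric: P(X=5) = (1-p)^(k-1)×p = (2/5)^4×3/5 = 48/3125

P(X=5) = 48/3125 ≈ 1.54%


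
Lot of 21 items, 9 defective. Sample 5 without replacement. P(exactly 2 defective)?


Hypergeometric: C(9,2)×C(12,3)/C(21,5)
= 36×220/20349 = 880/2261

P(X=2) = 880/2261 ≈ 38.92%


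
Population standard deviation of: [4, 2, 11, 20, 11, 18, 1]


Mean = 67/7
  (4-67/7)²=1521/49
  (2-67/7)²=2809/49
  (11-67/7)²=100/49
  (20-67/7)²=5329/49
  (11-67/7)²=100/49
  (18-67/7)²=3481/49
  (1-67/7)²=3600/49
Σ(x-μ)² = 2420/7
σ² = (2420/7)/7 = 2420/49

σ = √(2420/49) ≈ 7.0276


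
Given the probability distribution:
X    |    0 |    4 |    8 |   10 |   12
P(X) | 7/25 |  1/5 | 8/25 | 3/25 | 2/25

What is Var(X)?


E[X] = 138/25
E[X²] = 236/5
Var(X) = E[X²] - (E[X])² = 236/5 - 19044/625 = 10456/625

Var(X) = 10456/625 ≈ 16.7296


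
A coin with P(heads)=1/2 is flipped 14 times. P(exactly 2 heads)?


Binomial: P(X=2) = C(14,2)×p^2×(1-p)^12
= 91 × 1/4 × 1/4096 = 91/16384

P(X=2) = 91/16384 ≈ 0.56%


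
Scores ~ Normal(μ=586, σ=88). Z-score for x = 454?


z = (x - μ)/σ = (454 - 586)/88 = -1.5

z = -1.5


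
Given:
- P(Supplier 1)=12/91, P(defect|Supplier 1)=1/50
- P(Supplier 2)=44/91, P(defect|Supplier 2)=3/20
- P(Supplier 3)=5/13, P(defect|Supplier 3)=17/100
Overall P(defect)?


P(B) = Σ P(B|Aᵢ)×P(Aᵢ)
  1/50×12/91 = 6/2275
  3/20×44/91 = 33/455
  17/100×5/13 = 17/260
Sum = 1279/9100

P(defect) = 1279/9100 ≈ 14.05%


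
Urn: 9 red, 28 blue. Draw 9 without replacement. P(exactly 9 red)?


Hypergeometric: C(9,9)×C(28,0)/C(37,9)
= 1×1/124403620 = 1/124403620

P(X=9) = 1/124403620 ≈ 0.00%


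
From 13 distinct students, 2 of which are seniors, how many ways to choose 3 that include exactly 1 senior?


Choose 1 of the 2 seniors and 2 of the other 11 students:
C(2,1)×C(11,2) = 2×55 = 110

110


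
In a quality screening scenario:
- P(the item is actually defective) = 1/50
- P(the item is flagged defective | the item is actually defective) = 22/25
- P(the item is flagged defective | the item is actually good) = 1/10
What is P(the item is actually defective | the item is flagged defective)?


Using Bayes' theorem:
P(A|B) = P(B|A)·P(A) / P(B)

P(the item is flagged defective) = 22/25 × 1/50 + 1/10 × 49/50
= 11/625 + 49/500 = 289/2500

P(the item is actually defective|the item is flagged defective) = (11/625) / (289/2500) = 44/289

P(the item is actually defective|the item is flagged defective) = 44/289 ≈ 15.22%


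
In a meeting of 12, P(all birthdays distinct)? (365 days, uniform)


P(all different) = Π(365-i)/365 for i=0..11
= (365/365)×(364/365)×...×(354/365)
= 0.832975

P ≈ 0.8330 ≈ 83.30%


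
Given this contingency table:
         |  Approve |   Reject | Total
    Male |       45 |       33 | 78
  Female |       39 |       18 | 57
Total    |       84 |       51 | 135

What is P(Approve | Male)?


P(Approve | Male) = 45/(45+33) = 45/78 = 15/26

P(Approve|Male) = 15/26 ≈ 57.69%


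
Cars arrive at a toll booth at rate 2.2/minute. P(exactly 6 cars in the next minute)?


Poisson(λ=2.2): P(X=6) = e^(-λ)×λ^k/k!
= e^(-2.2) × 2.2^6 / 6!
≈ 0.1108031584 × 113.379904 / 720 ≈ 0.017448

P(X=6) ≈ 0.017448 ≈ 1.74%


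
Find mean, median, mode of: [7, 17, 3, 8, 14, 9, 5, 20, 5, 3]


Sorted: [3, 3, 5, 5, 7, 8, 9, 14, 17, 20]
Mean = 91/10
Median = 15/2
Freq: {7: 1, 17: 1, 3: 2, 8: 1, 14: 1, 9: 1, 5: 2, 20: 1}
Mode: [3, 5]

Mean=91/10, Median=15/2, Mode=[3, 5]


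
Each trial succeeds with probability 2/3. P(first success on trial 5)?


Geometric: P(X=5) = (1-p)^(k-1)×p = (1/3)^4×2/3 = 2/243

P(X=5) = 2/243 ≈ 0.82%


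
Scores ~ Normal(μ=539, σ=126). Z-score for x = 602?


z = (x - μ)/σ = (602 - 539)/126 = 0.5

z = 0.5


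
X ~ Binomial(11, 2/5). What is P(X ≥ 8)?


P(X ≥ 8) = Σ P(X=i) for i=8..11
P(X=8) = 228096/9765625
P(X=9) = 50688/9765625
P(X=10) = 33792/48828125
P(X=11) = 2048/48828125
Sum = 285952/9765625

P(X ≥ 8) = 285952/9765625 ≈ 2.93%


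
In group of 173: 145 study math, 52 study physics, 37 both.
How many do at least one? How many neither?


|A∪B| = 145+52-37 = 160
Neither = 173-160 = 13

At least one: 160; Neither: 13


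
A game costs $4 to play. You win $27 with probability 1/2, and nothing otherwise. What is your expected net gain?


E[gain] = (27-4)×1/2 + (-4)×1/2
= 23/2 - 2 = 19/2

Expected net gain = $19/2 ≈ $9.50


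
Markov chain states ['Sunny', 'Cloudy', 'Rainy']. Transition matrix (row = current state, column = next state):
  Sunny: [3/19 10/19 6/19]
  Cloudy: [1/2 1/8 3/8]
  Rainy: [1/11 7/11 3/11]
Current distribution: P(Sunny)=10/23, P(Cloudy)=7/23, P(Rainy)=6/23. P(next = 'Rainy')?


P(next=Rainy) = Σᵢ P(now=i)×P(i→Rainy)
= 10/23×6/19 + 7/23×3/8 + 6/23×3/11
= 60/437 + 21/184 + 18/253 = 12405/38456

P = 12405/38456 ≈ 0.3226


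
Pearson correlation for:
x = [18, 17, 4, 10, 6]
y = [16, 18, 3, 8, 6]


n=5, Σx=55, Σy=51, Σxy=722, Σx²=765, Σy²=689
r = (5×722 - 55×51)/√((5×765 - 55²)(5×689 - 51²))
= 805/√(800×844) = 805/√675200 ≈ 805/821.7055 ≈ 0.9797

r ≈ 0.9797


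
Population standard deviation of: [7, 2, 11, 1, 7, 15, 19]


Mean = 62/7
  (7-62/7)²=169/49
  (2-62/7)²=2304/49
  (11-62/7)²=225/49
  (1-62/7)²=3025/49
  (7-62/7)²=169/49
  (15-62/7)²=1849/49
  (19-62/7)²=5041/49
Σ(x-μ)² = 1826/7
σ² = (1826/7)/7 = 1826/49

σ = √(1826/49) ≈ 6.1045


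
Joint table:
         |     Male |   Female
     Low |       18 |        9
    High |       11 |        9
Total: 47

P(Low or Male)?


P(Low∨Male) = P(Low) + P(Male) - P(Low∧Male)
= (27 + 29 - 18)/47 = 38/47

P = 38/47 ≈ 80.85%


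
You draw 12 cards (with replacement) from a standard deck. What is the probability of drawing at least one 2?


P(not a 2) = 48/52 = 12/13
P(none in 12 draws) = (12/13)^12 = 8916100448256/23298085122481
P(≥1 2) = 1 - 8916100448256/23298085122481 = 14381984674225/23298085122481

P = 14381984674225/23298085122481 ≈ 61.73%


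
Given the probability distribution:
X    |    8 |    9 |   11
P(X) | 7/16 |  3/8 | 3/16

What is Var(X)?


E[X] = 143/16
E[X²] = 1297/16
Var(X) = E[X²] - (E[X])² = 1297/16 - 20449/256 = 303/256

Var(X) = 303/256 ≈ 1.1836


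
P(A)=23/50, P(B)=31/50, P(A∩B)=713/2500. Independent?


P(A)×P(B) = 713/2500
P(A∩B) = 713/2500
Equal ✓ → Independent

Yes, independent


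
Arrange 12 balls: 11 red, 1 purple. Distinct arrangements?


12!/(11!×1!) = 12

12


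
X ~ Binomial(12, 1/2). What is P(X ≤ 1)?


P(X ≤ 1) = Σ P(X=i) for i=0..1
P(X=0) = 1/4096
P(X=1) = 3/1024
Sum = 13/4096

P(X ≤ 1) = 13/4096 ≈ 0.32%


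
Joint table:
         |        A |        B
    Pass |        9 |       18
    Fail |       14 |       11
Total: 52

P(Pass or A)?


P(Pass∨A) = P(Pass) + P(A) - P(Pass∧A)
= (27 + 23 - 9)/52 = 41/52

P = 41/52 ≈ 78.85%


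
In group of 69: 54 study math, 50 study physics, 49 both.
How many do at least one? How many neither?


|A∪B| = 54+50-49 = 55
Neither = 69-55 = 14

At least one: 55; Neither: 14


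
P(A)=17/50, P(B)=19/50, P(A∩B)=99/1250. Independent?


P(A)×P(B) = 323/2500
P(A∩B) = 99/1250
Not equal → NOT independent

No, not independent


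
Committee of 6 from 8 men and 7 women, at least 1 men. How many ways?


Count by #men:
  1M,5W: C(8,1)×C(7,5)=168
  2M,4W: C(8,2)×C(7,4)=980
  3M,3W: C(8,3)×C(7,3)=1960
  4M,2W: C(8,4)×C(7,2)=1470
  5M,1W: C(8,5)×C(7,1)=392
  6M,0W: C(8,6)×C(7,0)=28
Total = 4998

4998


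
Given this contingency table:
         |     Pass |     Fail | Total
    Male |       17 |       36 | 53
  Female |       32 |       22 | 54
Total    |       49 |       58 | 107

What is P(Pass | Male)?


P(Pass | Male) = 17/(17+36) = 17/53

P(Pass|Male) = 17/53 ≈ 32.08%


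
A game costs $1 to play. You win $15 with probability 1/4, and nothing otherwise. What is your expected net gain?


E[gain] = (15-1)×1/4 + (-1)×3/4
= 7/2 - 3/4 = 11/4

Expected net gain = $11/4 ≈ $2.75


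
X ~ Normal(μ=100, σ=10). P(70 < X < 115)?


z₁=(70-100)/10=-3.0, z₂=(115-100)/10=1.5
P = Φ(1.5) - Φ(-3.0) = 0.933193 - 0.001350 = 0.931843 ≈ 0.9318

P(70 < X < 115) ≈ 0.9318


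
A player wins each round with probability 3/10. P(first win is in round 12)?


Geometric: P(X=12) = (1-p)^(k-1)×p = (7/10)^11×3/10 = 5931980229/1000000000000

P(X=12) = 5931980229/1000000000000 ≈ 0.59%


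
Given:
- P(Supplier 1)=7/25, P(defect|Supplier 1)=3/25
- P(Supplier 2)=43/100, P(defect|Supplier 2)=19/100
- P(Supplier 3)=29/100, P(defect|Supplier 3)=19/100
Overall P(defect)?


P(B) = Σ P(B|Aᵢ)×P(Aᵢ)
  3/25×7/25 = 21/625
  19/100×43/100 = 817/10000
  19/100×29/100 = 551/10000
Sum = 213/1250

P(defect) = 213/1250 ≈ 17.04%


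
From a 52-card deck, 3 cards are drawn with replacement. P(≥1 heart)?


P(not a heart) = 39/52 = 3/4
P(none in 3 draws) = (3/4)^3 = 27/64
P(≥1 heart) = 1 - 27/64 = 37/64

P = 37/64 ≈ 57.81%


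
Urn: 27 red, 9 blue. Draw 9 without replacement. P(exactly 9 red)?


Hypergeometric: C(27,9)×C(9,0)/C(36,9)
= 4686825×1/94143280 = 85215/1711696

P(X=9) = 85215/1711696 ≈ 4.98%


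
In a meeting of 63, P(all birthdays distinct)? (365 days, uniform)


P(all different) = Π(365-i)/365 for i=0..62
= (365/365)×(364/365)×...×(303/365)
= 0.003396

P ≈ 0.0034 ≈ 0.34%


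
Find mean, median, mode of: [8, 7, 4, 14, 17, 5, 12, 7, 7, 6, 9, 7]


Sorted: [4, 5, 6, 7, 7, 7, 7, 8, 9, 12, 14, 17]
Mean = 103/12
Median = 7
Freq: {8: 1, 7: 4, 4: 1, 14: 1, 17: 1, 5: 1, 12: 1, 6: 1, 9: 1}
Mode: [7]

Mean=103/12, Median=7, Mode=7


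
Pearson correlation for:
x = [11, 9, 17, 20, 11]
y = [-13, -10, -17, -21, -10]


n=5, Σx=68, Σy=-71, Σxy=-1052, Σx²=1012, Σy²=1099
r = (5×(-1052) - 68×(-71))/√((5×1012 - 68²)(5×1099 - (-71)²))
= -432/√(436×454) = -432/√197944 ≈ -432/444.9090 ≈ -0.9710

r ≈ -0.9710


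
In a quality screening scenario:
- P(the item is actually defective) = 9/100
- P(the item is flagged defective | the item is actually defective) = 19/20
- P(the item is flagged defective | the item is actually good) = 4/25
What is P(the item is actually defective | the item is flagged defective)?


Using Bayes' theorem:
P(A|B) = P(B|A)·P(A) / P(B)

P(the item is flagged defective) = 19/20 × 9/100 + 4/25 × 91/100
= 171/2000 + 91/625 = 2311/10000

P(the item is actually defective|the item is flagged defective) = (171/2000) / (2311/10000) = 855/2311

P(the item is actually defective|the item is flagged defective) = 855/2311 ≈ 37.00%


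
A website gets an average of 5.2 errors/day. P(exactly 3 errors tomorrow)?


Poisson(λ=5.2): P(X=3) = e^(-λ)×λ^k/k!
= e^(-5.2) × 5.2^3 / 3!
≈ 0.005516564421 × 140.608 / 6 ≈ 0.129279

P(X=3) ≈ 0.129279 ≈ 12.93%


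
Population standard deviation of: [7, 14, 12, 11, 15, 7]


Mean = 66/6 = 11
  (7-11)²=16
  (14-11)²=9
  (12-11)²=1
  (11-11)²=0
  (15-11)²=16
  (7-11)²=16
Σ(x-μ)² = 58
σ² = 58/6 = 29/3

σ = √(29/3) ≈ 3.1091


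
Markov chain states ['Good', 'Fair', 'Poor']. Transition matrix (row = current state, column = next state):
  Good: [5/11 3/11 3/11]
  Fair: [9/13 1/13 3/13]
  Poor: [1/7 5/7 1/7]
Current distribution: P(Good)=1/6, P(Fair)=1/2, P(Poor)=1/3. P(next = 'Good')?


P(next=Good) = Σᵢ P(now=i)×P(i→Good)
= 1/6×5/11 + 1/2×9/13 + 1/3×1/7
= 5/66 + 9/26 + 1/21 = 470/1001

P = 470/1001 ≈ 0.4695


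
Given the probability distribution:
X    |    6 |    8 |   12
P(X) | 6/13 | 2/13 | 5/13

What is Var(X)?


E[X] = 112/13
E[X²] = 1064/13
Var(X) = E[X²] - (E[X])² = 1064/13 - 12544/169 = 1288/169

Var(X) = 1288/169 ≈ 7.6213


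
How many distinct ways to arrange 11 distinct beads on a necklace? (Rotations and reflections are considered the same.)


Free circular arrangements: rotations and reflections both identified.
(n-1)!/2 = 10!/2 = 3628800/2 = 1814400

1814400


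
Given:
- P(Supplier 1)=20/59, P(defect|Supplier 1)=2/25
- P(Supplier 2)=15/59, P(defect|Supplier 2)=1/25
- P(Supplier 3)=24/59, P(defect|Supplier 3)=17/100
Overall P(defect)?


P(B) = Σ P(B|Aᵢ)×P(Aᵢ)
  2/25×20/59 = 8/295
  1/25×15/59 = 3/295
  17/100×24/59 = 102/1475
Sum = 157/1475

P(defect) = 157/1475 ≈ 10.64%


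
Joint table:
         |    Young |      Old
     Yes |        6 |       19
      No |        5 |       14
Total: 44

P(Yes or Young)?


P(Yes∨Young) = P(Yes) + P(Young) - P(Yes∧Young)
= (25 + 11 - 6)/44 = 30/44 = 15/22

P = 15/22 ≈ 68.18%


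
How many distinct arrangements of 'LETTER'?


Letters: 6, freq: {'L': 1, 'E': 2, 'T': 2, 'R': 1}
6!/(1!×2!×2!×1!) = 720/4 = 180

180


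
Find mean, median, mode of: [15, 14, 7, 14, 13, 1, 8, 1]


Sorted: [1, 1, 7, 8, 13, 14, 14, 15]
Mean = 73/8
Median = 21/2
Freq: {15: 1, 14: 2, 7: 1, 13: 1, 1: 2, 8: 1}
Mode: [1, 14]

Mean=73/8, Median=21/2, Mode=[1, 14]


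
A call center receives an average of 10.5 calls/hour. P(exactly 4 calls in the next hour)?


Poisson(λ=10.5): P(X=4) = e^(-λ)×λ^k/k!
= e^(-10.5) × 10.5^4 / 4!
≈ 2.753644935e-05 × 12155.0625 / 24 ≈ 0.013946

P(X=4) ≈ 0.013946 ≈ 1.39%


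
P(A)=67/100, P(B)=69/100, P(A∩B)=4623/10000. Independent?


P(A)×P(B) = 4623/10000
P(A∩B) = 4623/10000
Equal ✓ → Independent

Yes, independent


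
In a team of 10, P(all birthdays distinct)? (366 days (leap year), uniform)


P(all different) = Π(366-i)/366 for i=0..9
= (366/366)×(365/366)×...×(357/366)
= 0.883355

P ≈ 0.8834 ≈ 88.34%


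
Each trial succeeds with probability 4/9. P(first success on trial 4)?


Geometric: P(X=4) = (1-p)^(k-1)×p = (5/9)^3×4/9 = 500/6561

P(X=4) = 500/6561 ≈ 7.62%


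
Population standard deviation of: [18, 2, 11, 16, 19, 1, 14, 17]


Mean = 98/8 = 49/4
  (18-49/4)²=529/16
  (2-49/4)²=1681/16
  (11-49/4)²=25/16
  (16-49/4)²=225/16
  (19-49/4)²=729/16
  (1-49/4)²=2025/16
  (14-49/4)²=49/16
  (17-49/4)²=361/16
Σ(x-μ)² = 703/2
σ² = (703/2)/8 = 703/16

σ = √(703/16) ≈ 6.6285


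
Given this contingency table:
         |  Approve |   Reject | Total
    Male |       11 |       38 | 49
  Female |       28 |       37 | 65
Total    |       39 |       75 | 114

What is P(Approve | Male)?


P(Approve | Male) = 11/(11+38) = 11/49

P(Approve|Male) = 11/49 ≈ 22.45%


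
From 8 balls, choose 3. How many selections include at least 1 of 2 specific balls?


Complement: C(8,3) - C(6,3) = 56 - 20 = 36

36


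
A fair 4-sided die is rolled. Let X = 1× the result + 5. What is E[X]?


E[die] = (1+4)/2 = 5/2
E[X] = 1×5/2 + 5 = 15/2

E[X] = 15/2


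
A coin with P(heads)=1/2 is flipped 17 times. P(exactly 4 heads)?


Binomial: P(X=4) = C(17,4)×p^4×(1-p)^13
= 2380 × 1/16 × 1/8192 = 595/32768

P(X=4) = 595/32768 ≈ 1.82%


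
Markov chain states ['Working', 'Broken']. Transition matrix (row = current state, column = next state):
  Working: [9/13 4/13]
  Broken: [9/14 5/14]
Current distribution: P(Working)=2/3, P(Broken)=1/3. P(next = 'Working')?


P(next=Working) = Σᵢ P(now=i)×P(i→Working)
= 2/3×9/13 + 1/3×9/14
= 6/13 + 3/14 = 123/182

P = 123/182 ≈ 0.6758


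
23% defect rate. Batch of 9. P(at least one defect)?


P(all good) = (77/100)^9 = 95151694449171437/1000000000000000000
P(≥1 defect) = 904848305550828563/1000000000000000000

P = 904848305550828563/1000000000000000000 ≈ 90.48%


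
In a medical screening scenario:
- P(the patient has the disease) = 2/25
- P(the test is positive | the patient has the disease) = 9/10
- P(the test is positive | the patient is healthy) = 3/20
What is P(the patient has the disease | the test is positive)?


Using Bayes' theorem:
P(A|B) = P(B|A)·P(A) / P(B)

P(the test is positive) = 9/10 × 2/25 + 3/20 × 23/25
= 9/125 + 69/500 = 21/100

P(the patient has the disease|the test is positive) = (9/125) / (21/100) = 12/35

P(the patient has the disease|the test is positive) = 12/35 ≈ 34.29%


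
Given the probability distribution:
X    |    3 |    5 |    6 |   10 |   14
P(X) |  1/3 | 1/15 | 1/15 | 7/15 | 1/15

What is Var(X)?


E[X] = 22/3
E[X²] = 334/5
Var(X) = E[X²] - (E[X])² = 334/5 - 484/9 = 586/45

Var(X) = 586/45 ≈ 13.0222


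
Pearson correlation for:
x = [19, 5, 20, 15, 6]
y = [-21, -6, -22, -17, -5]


n=5, Σx=65, Σy=-71, Σxy=-1154, Σx²=1047, Σy²=1275
r = (5×(-1154) - 65×(-71))/√((5×1047 - 65²)(5×1275 - (-71)²))
= -1155/√(1010×1334) = -1155/√1347340 ≈ -1155/1160.7498 ≈ -0.9950

r ≈ -0.9950


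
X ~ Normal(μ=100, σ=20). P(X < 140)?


z = (140-100)/20 = 2.0
P(Z < 2.0) = 0.9772

P(X < 140) ≈ 0.9772


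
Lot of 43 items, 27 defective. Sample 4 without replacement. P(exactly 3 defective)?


Hypergeometric: C(27,3)×C(16,1)/C(43,4)
= 2925×16/123410 = 4680/12341

P(X=3) = 4680/12341 ≈ 37.92%


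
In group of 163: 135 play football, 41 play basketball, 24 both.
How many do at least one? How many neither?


|A∪B| = 135+41-24 = 152
Neither = 163-152 = 11

At least one: 152; Neither: 11


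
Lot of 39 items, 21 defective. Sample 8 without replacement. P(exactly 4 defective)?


Hypergeometric: C(21,4)×C(18,4)/C(39,8)
= 5985×3060/61523748 = 1575/5291

P(X=4) = 1575/5291 ≈ 29.77%


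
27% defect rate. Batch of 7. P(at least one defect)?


P(all good) = (73/100)^7 = 11047398519097/100000000000000
P(≥1 defect) = 88952601480903/100000000000000

P = 88952601480903/100000000000000 ≈ 88.95%


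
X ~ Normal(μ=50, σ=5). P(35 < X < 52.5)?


z₁=(35-50)/5=-3.0, z₂=(52.5-50)/5=0.5
P = Φ(0.5) - Φ(-3.0) = 0.691462 - 0.001350 = 0.690112 ≈ 0.6901

P(35 < X < 52.5) ≈ 0.6901


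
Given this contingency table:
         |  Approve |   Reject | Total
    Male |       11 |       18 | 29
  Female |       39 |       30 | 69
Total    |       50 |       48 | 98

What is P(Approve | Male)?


P(Approve | Male) = 11/(11+18) = 11/29

P(Approve|Male) = 11/29 ≈ 37.93%


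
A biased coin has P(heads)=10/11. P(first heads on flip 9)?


Geometric: P(X=9) = (1-p)^(k-1)×p = (1/11)^8×10/11 = 10/2357947691

P(X=9) = 10/2357947691 ≈ 0.00%


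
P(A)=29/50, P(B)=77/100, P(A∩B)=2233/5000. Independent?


P(A)×P(B) = 2233/5000
P(A∩B) = 2233/5000
Equal ✓ → Independent

Yes, independent


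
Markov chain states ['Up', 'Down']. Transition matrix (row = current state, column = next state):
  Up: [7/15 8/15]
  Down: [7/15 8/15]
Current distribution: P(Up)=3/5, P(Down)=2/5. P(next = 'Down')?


P(next=Down) = Σᵢ P(now=i)×P(i→Down)
= 3/5×8/15 + 2/5×8/15
= 8/25 + 16/75 = 8/15

P = 8/15 ≈ 0.5333


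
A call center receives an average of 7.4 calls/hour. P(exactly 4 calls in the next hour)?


Poisson(λ=7.4): P(X=4) = e^(-λ)×λ^k/k!
= e^(-7.4) × 7.4^4 / 4!
≈ 0.0006112527611 × 2998.6576 / 24 ≈ 0.076372

P(X=4) ≈ 0.076372 ≈ 7.64%


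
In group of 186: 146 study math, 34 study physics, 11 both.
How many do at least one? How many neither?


|A∪B| = 146+34-11 = 169
Neither = 186-169 = 17

At least one: 169; Neither: 17


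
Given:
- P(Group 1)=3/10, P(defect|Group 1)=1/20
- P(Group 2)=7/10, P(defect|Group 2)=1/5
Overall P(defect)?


P(B) = Σ P(B|Aᵢ)×P(Aᵢ)
  1/20×3/10 = 3/200
  1/5×7/10 = 7/50
Sum = 31/200

P(defect) = 31/200 ≈ 15.50%


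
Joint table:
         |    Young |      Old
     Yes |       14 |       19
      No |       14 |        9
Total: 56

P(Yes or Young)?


P(Yes∨Young) = P(Yes) + P(Young) - P(Yes∧Young)
= (33 + 28 - 14)/56 = 47/56

P = 47/56 ≈ 83.93%


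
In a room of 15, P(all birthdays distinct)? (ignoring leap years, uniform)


P(all different) = Π(365-i)/365 for i=0..14
= (365/365)×(364/365)×...×(351/365)
= 0.747099

P ≈ 0.7471 ≈ 74.71%


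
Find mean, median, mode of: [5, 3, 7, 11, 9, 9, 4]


Sorted: [3, 4, 5, 7, 9, 9, 11]
Mean = 48/7
Median = 7
Freq: {5: 1, 3: 1, 7: 1, 11: 1, 9: 2, 4: 1}
Mode: [9]

Mean=48/7, Median=7, Mode=9


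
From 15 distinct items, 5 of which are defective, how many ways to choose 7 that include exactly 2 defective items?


Choose 2 of the 5 defective items and 5 of the other 10 items:
C(5,2)×C(10,5) = 10×252 = 2520

2520


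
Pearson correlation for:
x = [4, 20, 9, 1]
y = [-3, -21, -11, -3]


n=4, Σx=34, Σy=-38, Σxy=-534, Σx²=498, Σy²=580
r = (4×(-534) - 34×(-38))/√((4×498 - 34²)(4×580 - (-38)²))
= -844/√(836×876) = -844/√732336 ≈ -844/855.7663 ≈ -0.9863

r ≈ -0.9863


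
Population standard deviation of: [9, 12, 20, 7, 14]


Mean = 62/5
  (9-62/5)²=289/25
  (12-62/5)²=4/25
  (20-62/5)²=1444/25
  (7-62/5)²=729/25
  (14-62/5)²=64/25
Σ(x-μ)² = 506/5
σ² = (506/5)/5 = 506/25

σ = √(506/25) ≈ 4.4989


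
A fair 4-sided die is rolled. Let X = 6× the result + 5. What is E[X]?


E[die] = (1+4)/2 = 5/2
E[X] = 6×5/2 + 5 = 20

E[X] = 20


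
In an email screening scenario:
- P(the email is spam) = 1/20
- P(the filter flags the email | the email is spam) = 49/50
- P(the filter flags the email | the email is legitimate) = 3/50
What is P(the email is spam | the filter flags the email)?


Using Bayes' theorem:
P(A|B) = P(B|A)·P(A) / P(B)

P(the filter flags the email) = 49/50 × 1/20 + 3/50 × 19/20
= 49/1000 + 57/1000 = 53/500

P(the email is spam|the filter flags the email) = (49/1000) / (53/500) = 49/106

P(the email is spam|the filter flags the email) = 49/106 ≈ 46.23%


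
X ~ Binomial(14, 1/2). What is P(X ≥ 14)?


P(X ≥ 14) = Σ P(X=i) for i=14..14
P(X=14) = 1/16384
Sum = 1/16384

P(X ≥ 14) = 1/16384 ≈ 0.01%


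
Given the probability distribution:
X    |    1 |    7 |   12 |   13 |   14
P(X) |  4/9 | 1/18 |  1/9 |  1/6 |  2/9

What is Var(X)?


E[X] = 67/9
E[X²] = 818/9
Var(X) = E[X²] - (E[X])² = 818/9 - 4489/81 = 2873/81

Var(X) = 2873/81 ≈ 35.4691


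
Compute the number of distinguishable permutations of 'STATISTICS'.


Letters: 10, freq: {'S': 3, 'T': 3, 'A': 1, 'I': 2, 'C': 1}
10!/(3!×3!×1!×2!×1!) = 3628800/72 = 50400

50400


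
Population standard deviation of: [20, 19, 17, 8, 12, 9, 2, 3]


Mean = 90/8 = 45/4
  (20-45/4)²=1225/16
  (19-45/4)²=961/16
  (17-45/4)²=529/16
  (8-45/4)²=169/16
  (12-45/4)²=9/16
  (9-45/4)²=81/16
  (2-45/4)²=1369/16
  (3-45/4)²=1089/16
Σ(x-μ)² = 679/2
σ² = (679/2)/8 = 679/16

σ = √(679/16) ≈ 6.5144


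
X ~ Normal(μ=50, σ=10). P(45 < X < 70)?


z₁=(45-50)/10=-0.5, z₂=(70-50)/10=2.0
P = Φ(2.0) - Φ(-0.5) = 0.977250 - 0.308538 = 0.668712 ≈ 0.6687

P(45 < X < 70) ≈ 0.6687


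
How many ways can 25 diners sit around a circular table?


Circular arrangements of 25 distinct objects: fix one position to break rotational symmetry.
(n-1)! = 24! = 620448401733239439360000

620448401733239439360000


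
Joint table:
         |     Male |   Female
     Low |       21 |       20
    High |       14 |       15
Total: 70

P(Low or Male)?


P(Low∨Male) = P(Low) + P(Male) - P(Low∧Male)
= (41 + 35 - 21)/70 = 55/70 = 11/14

P = 11/14 ≈ 78.57%


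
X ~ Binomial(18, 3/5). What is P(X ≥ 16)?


P(X ≥ 16) = Σ P(X=i) for i=16..18
P(X=16) = 26344593252/3814697265625
P(X=17) = 4649045868/3814697265625
P(X=18) = 387420489/3814697265625
Sum = 31381059609/3814697265625

P(X ≥ 16) = 31381059609/3814697265625 ≈ 0.82%


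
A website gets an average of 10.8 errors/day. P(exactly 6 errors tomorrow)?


Poisson(λ=10.8): P(X=6) = e^(-λ)×λ^k/k!
= e^(-10.8) × 10.8^6 / 6!
≈ 2.039950341e-05 × 1586874.32294 / 720 ≈ 0.044960

P(X=6) ≈ 0.044960 ≈ 4.50%


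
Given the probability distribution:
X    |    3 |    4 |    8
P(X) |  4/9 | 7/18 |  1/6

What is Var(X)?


E[X] = 38/9
E[X²] = 188/9
Var(X) = E[X²] - (E[X])² = 188/9 - 1444/81 = 248/81

Var(X) = 248/81 ≈ 3.0617


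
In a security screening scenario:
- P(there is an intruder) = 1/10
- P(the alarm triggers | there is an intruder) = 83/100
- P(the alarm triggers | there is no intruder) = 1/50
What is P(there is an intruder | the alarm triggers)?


Using Bayes' theorem:
P(A|B) = P(B|A)·P(A) / P(B)

P(the alarm triggers) = 83/100 × 1/10 + 1/50 × 9/10
= 83/1000 + 9/500 = 101/1000

P(there is an intruder|the alarm triggers) = (83/1000) / (101/1000) = 83/101

P(there is an intruder|the alarm triggers) = 83/101 ≈ 82.18%


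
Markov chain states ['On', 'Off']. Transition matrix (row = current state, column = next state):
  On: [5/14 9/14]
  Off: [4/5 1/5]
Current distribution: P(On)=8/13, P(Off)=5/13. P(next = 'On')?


P(next=On) = Σᵢ P(now=i)×P(i→On)
= 8/13×5/14 + 5/13×4/5
= 20/91 + 4/13 = 48/91

P = 48/91 ≈ 0.5275


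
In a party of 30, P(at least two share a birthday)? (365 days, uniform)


P(all different) = Π(365-i)/365 for i=0..29
= 0.293684
P(match) = 1 - 0.293684 = 0.706316

P ≈ 0.7063 ≈ 70.63%


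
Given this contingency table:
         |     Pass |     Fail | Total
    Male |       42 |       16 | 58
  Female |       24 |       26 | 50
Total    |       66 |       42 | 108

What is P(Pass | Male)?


P(Pass | Male) = 42/(42+16) = 42/58 = 21/29

P(Pass|Male) = 21/29 ≈ 72.41%


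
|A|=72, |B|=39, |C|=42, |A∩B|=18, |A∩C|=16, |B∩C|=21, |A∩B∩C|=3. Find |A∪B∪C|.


|A∪B∪C| = 72+39+42-18-16-21+3 = 101

|A∪B∪C| = 101


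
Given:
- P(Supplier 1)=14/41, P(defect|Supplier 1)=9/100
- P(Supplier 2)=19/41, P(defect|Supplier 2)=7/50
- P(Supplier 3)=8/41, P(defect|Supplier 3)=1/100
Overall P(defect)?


P(B) = Σ P(B|Aᵢ)×P(Aᵢ)
  9/100×14/41 = 63/2050
  7/50×19/41 = 133/2050
  1/100×8/41 = 2/1025
Sum = 4/41

P(defect) = 4/41 ≈ 9.76%


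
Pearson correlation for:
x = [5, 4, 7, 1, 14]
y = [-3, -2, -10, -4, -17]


n=5, Σx=31, Σy=-36, Σxy=-335, Σx²=287, Σy²=418
r = (5×(-335) - 31×(-36))/√((5×287 - 31²)(5×418 - (-36)²))
= -559/√(474×794) = -559/√376356 ≈ -559/613.4786 ≈ -0.9112

r ≈ -0.9112


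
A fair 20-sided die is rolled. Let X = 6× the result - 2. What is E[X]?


E[die] = (1+20)/2 = 21/2
E[X] = 6×21/2 - 2 = 61

E[X] = 61


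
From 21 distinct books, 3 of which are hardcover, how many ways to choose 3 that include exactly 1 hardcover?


Choose 1 of the 3 hardcovers and 2 of the other 18 books:
C(3,1)×C(18,2) = 3×153 = 459

459


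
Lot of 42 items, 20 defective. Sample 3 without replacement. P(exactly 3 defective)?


Hypergeometric: C(20,3)×C(22,0)/C(42,3)
= 1140×1/11480 = 57/574

P(X=3) = 57/574 ≈ 9.93%


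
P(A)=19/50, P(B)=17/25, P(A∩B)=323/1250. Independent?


P(A)×P(B) = 323/1250
P(A∩B) = 323/1250
Equal ✓ → Independent

Yes, independent


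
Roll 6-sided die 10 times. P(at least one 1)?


P(no 1)^10 = (5/6)^10 = 9765625/60466176
P(≥1) = 1 - 9765625/60466176 = 50700551/60466176

P = 50700551/60466176 ≈ 83.85%


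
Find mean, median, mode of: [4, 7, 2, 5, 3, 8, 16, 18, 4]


Sorted: [2, 3, 4, 4, 5, 7, 8, 16, 18]
Mean = 67/9
Median = 5
Freq: {4: 2, 7: 1, 2: 1, 5: 1, 3: 1, 8: 1, 16: 1, 18: 1}
Mode: [4]

Mean=67/9, Median=5, Mode=4


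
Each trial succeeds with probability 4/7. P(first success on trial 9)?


Geometric: P(X=9) = (1-p)^(k-1)×p = (3/7)^8×4/7 = 26244/40353607

P(X=9) = 26244/40353607 ≈ 0.07%


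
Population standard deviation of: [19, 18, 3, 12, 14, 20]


Mean = 86/6 = 43/3
  (19-43/3)²=196/9
  (18-43/3)²=121/9
  (3-43/3)²=1156/9
  (12-43/3)²=49/9
  (14-43/3)²=1/9
  (20-43/3)²=289/9
Σ(x-μ)² = 604/3
σ² = (604/3)/6 = 302/9

σ = √(302/9) ≈ 5.7927


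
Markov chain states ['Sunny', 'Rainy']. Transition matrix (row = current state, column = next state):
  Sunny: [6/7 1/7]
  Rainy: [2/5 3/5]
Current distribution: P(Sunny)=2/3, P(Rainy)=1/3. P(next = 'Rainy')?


P(next=Rainy) = Σᵢ P(now=i)×P(i→Rainy)
= 2/3×1/7 + 1/3×3/5
= 2/21 + 1/5 = 31/105

P = 31/105 ≈ 0.2952


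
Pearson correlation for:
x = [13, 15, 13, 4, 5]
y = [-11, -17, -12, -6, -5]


n=5, Σx=50, Σy=-51, Σxy=-603, Σx²=604, Σy²=615
r = (5×(-603) - 50×(-51))/√((5×604 - 50²)(5×615 - (-51)²))
= -465/√(520×474) = -465/√246480 ≈ -465/496.4675 ≈ -0.9366

r ≈ -0.9366


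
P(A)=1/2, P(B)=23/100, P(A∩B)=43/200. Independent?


P(A)×P(B) = 23/200
P(A∩B) = 43/200
Not equal → NOT independent

No, not independent


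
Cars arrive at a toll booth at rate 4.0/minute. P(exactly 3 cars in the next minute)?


Poisson(λ=4.0): P(X=3) = e^(-λ)×λ^k/k!
= e^(-4.0) × 4.0^3 / 3!
≈ 0.01831563889 × 64 / 6 ≈ 0.195367

P(X=3) ≈ 0.195367 ≈ 19.54%
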